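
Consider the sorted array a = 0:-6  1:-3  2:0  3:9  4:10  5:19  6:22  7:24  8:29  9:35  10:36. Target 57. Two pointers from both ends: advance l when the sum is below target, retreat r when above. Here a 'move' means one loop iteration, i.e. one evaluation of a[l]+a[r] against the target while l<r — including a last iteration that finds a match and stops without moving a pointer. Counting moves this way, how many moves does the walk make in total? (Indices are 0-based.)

8 moves

[0,10] -6+36=30 <57 → l++
[1,10] -3+36=33 <57 → l++
[2,10] 0+36=36 <57 → l++
[3,10] 9+36=45 <57 → l++
[4,10] 10+36=46 <57 → l++
[5,10] 19+36=55 <57 → l++
[6,10] 22+36=58 >57 → r--
[6,9] 22+35=57 → found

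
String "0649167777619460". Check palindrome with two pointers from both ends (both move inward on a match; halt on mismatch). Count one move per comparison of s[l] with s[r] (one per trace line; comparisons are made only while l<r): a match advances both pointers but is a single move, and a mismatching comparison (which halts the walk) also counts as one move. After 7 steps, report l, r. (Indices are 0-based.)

l=0 r=15: '0'=='0', l++,r--
l=1 r=14: '6'=='6', l++,r--
l=2 r=13: '4'=='4', l++,r--
l=3 r=12: '9'=='9', l++,r--
l=4 r=11: '1'=='1', l++,r--
l=5 r=10: '6'=='6', l++,r--
l=6 r=9: '7'=='7', l++,r--

l=7, r=8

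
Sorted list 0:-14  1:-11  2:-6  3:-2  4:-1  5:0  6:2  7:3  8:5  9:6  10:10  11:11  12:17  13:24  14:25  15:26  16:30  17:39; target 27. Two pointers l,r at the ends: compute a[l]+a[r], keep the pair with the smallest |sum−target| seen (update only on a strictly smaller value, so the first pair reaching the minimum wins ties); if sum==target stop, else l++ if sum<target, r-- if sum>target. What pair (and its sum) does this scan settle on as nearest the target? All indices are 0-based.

pair (2, 25) with sum 27 (|Δ|=0)

l=0 r=17: -14+39=25 d=2 *, l++
l=1 r=17: -11+39=28 d=1 *, r--
l=1 r=16: -11+30=19 d=8, l++
l=2 r=16: -6+30=24 d=3, l++
l=3 r=16: -2+30=28 d=1, r--
l=3 r=15: -2+26=24 d=3, l++
l=4 r=15: -1+26=25 d=2, l++
l=5 r=15: 0+26=26 d=1, l++
l=6 r=15: 2+26=28 d=1, r--
l=6 r=14: 2+25=27 d=0 *, stop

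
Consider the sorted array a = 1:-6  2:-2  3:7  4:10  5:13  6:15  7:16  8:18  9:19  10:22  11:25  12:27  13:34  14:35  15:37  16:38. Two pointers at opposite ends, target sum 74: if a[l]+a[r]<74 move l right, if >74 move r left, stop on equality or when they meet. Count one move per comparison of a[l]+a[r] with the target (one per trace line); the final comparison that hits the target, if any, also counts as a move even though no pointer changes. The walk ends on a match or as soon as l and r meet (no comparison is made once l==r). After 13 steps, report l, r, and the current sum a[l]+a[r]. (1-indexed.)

l=14, r=16, sum=73

l=1 r=16: -6+38=32 <74, l++
l=2 r=16: -2+38=36 <74, l++
l=3 r=16: 7+38=45 <74, l++
l=4 r=16: 10+38=48 <74, l++
l=5 r=16: 13+38=51 <74, l++
l=6 r=16: 15+38=53 <74, l++
l=7 r=16: 16+38=54 <74, l++
l=8 r=16: 18+38=56 <74, l++
l=9 r=16: 19+38=57 <74, l++
l=10 r=16: 22+38=60 <74, l++
l=11 r=16: 25+38=63 <74, l++
l=12 r=16: 27+38=65 <74, l++
l=13 r=16: 34+38=72 <74, l++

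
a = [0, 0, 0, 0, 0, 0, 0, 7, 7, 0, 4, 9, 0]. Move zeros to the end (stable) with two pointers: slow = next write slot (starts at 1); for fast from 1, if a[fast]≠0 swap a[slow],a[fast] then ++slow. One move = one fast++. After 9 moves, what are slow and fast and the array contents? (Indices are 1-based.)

slow=1 fast=1: a[fast]=0, fast++
slow=1 fast=2: a[fast]=0, fast++
slow=1 fast=3: a[fast]=0, fast++
slow=1 fast=4: a[fast]=0, fast++
slow=1 fast=5: a[fast]=0, fast++
slow=1 fast=6: a[fast]=0, fast++
slow=1 fast=7: a[fast]=0, fast++
slow=1 fast=8: a[fast]=7≠0 swap→a[1]=7, slow++,fast++
slow=2 fast=9: a[fast]=7≠0 swap→a[2]=7, slow++,fast++

slow=3, fast=10, a=[7, 7, 0, 0, 0, 0, 0, 0, 0, 0, 4, 9, 0]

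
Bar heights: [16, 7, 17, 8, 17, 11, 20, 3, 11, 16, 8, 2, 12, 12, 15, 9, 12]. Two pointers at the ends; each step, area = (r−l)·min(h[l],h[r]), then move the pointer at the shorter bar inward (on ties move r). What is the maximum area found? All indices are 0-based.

max area = 210

l=0 r=16: min(16,12)*16=192 best=192 *, r--
l=0 r=15: min(16,9)*15=135 best=192, r--
l=0 r=14: min(16,15)*14=210 best=210 *, r--
l=0 r=13: min(16,12)*13=156 best=210, r--
l=0 r=12: min(16,12)*12=144 best=210, r--
l=0 r=11: min(16,2)*11=22 best=210, r--
l=0 r=10: min(16,8)*10=80 best=210, r--
l=0 r=9: min(16,16)*9=144 best=210, r--
l=0 r=8: min(16,11)*8=88 best=210, r--
l=0 r=7: min(16,3)*7=21 best=210, r--
l=0 r=6: min(16,20)*6=96 best=210, l++
l=1 r=6: min(7,20)*5=35 best=210, l++
l=2 r=6: min(17,20)*4=68 best=210, l++
l=3 r=6: min(8,20)*3=24 best=210, l++
l=4 r=6: min(17,20)*2=34 best=210, l++
l=5 r=6: min(11,20)*1=11 best=210, l++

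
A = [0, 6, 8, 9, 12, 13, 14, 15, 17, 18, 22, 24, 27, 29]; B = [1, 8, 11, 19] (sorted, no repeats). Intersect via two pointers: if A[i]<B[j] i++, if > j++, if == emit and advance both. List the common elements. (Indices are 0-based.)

intersection = [8]

i=0 j=0: 0<1, i++
i=1 j=0: 6>1, j++
i=1 j=1: 6<8, i++
i=2 j=1: 8==8 emit, i++,j++
i=3 j=2: 9<11, i++
i=4 j=2: 12>11, j++
i=4 j=3: 12<19, i++
i=5 j=3: 13<19, i++
i=6 j=3: 14<19, i++
i=7 j=3: 15<19, i++
i=8 j=3: 17<19, i++
i=9 j=3: 18<19, i++
i=10 j=3: 22>19, j++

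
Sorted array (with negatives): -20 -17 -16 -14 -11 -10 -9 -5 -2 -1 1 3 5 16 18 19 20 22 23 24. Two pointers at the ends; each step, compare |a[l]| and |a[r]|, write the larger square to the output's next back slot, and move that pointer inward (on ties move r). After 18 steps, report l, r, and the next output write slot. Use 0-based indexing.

l=9, r=10, next write slot=1

[0,19] |-20|<=|24| out[19]=576 → r--
[0,18] |-20|<=|23| out[18]=529 → r--
[0,17] |-20|<=|22| out[17]=484 → r--
[0,16] |-20|<=|20| out[16]=400 → r--
[0,15] |-20|>|19| out[15]=400 → l++
[1,15] |-17|<=|19| out[14]=361 → r--
[1,14] |-17|<=|18| out[13]=324 → r--
[1,13] |-17|>|16| out[12]=289 → l++
[2,13] |-16|<=|16| out[11]=256 → r--
[2,12] |-16|>|5| out[10]=256 → l++
[3,12] |-14|>|5| out[9]=196 → l++
[4,12] |-11|>|5| out[8]=121 → l++
[5,12] |-10|>|5| out[7]=100 → l++
[6,12] |-9|>|5| out[6]=81 → l++
[7,12] |-5|<=|5| out[5]=25 → r--
[7,11] |-5|>|3| out[4]=25 → l++
[8,11] |-2|<=|3| out[3]=9 → r--
[8,10] |-2|>|1| out[2]=4 → l++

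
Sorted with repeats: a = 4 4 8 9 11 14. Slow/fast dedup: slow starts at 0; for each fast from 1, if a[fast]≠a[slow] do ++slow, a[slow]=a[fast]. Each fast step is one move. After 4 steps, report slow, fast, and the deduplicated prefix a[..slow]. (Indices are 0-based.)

slow=3, fast=5, prefix=[4, 8, 9, 11]

slow=0 fast=1: a[fast]=4=a[slow] dup, fast++
slow=0 fast=2: a[fast]=8≠a[slow]=4 write a[1]=8, slow++,fast++
slow=1 fast=3: a[fast]=9≠a[slow]=8 write a[2]=9, slow++,fast++
slow=2 fast=4: a[fast]=11≠a[slow]=9 write a[3]=11, slow++,fast++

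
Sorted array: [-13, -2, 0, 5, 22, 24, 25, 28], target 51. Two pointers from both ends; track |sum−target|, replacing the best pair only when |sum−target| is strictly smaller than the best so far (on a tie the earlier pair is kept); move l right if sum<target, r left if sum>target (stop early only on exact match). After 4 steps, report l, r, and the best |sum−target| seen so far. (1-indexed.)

l=5, r=8, best |Δ|=18

[1,8] -13+28=15 d=36 * → l++
[2,8] -2+28=26 d=25 * → l++
[3,8] 0+28=28 d=23 * → l++
[4,8] 5+28=33 d=18 * → l++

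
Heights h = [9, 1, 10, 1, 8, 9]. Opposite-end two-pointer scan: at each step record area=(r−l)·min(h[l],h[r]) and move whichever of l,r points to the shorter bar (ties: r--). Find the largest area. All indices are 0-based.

max area = 45

l=0 r=5: min(9,9)*5=45 best=45 *, r--
l=0 r=4: min(9,8)*4=32 best=45, r--
l=0 r=3: min(9,1)*3=3 best=45, r--
l=0 r=2: min(9,10)*2=18 best=45, l++
l=1 r=2: min(1,10)*1=1 best=45, l++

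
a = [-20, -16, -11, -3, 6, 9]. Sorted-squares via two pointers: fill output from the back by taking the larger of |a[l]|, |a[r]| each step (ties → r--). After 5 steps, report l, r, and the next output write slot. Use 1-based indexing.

[1,6] |-20|>|9| out[6]=400 → l++
[2,6] |-16|>|9| out[5]=256 → l++
[3,6] |-11|>|9| out[4]=121 → l++
[4,6] |-3|<=|9| out[3]=81 → r--
[4,5] |-3|<=|6| out[2]=36 → r--

l=4, r=4, next write slot=1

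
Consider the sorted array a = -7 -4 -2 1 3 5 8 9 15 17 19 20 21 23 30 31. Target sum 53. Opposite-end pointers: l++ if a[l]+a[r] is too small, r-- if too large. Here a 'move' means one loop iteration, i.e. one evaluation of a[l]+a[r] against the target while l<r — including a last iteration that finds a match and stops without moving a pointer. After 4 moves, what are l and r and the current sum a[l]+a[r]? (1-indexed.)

l=5, r=16, sum=34

[1,16] -7+31=24 <53 → l++
[2,16] -4+31=27 <53 → l++
[3,16] -2+31=29 <53 → l++
[4,16] 1+31=32 <53 → l++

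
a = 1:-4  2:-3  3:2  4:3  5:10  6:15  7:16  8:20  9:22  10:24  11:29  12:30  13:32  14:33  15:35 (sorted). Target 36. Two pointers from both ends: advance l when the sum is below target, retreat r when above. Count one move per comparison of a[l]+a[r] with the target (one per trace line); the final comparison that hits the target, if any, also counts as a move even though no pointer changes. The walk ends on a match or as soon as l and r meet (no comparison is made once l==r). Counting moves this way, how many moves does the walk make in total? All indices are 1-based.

l=1 r=15: -4+35=31 <36, l++
l=2 r=15: -3+35=32 <36, l++
l=3 r=15: 2+35=37 >36, r--
l=3 r=14: 2+33=35 <36, l++
l=4 r=14: 3+33=36, found

5 moves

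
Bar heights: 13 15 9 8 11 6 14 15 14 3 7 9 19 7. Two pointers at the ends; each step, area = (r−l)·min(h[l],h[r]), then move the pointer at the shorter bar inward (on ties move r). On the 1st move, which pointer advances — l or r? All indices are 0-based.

r

[0,13] min(13,7)*13=91 best=91 * → r--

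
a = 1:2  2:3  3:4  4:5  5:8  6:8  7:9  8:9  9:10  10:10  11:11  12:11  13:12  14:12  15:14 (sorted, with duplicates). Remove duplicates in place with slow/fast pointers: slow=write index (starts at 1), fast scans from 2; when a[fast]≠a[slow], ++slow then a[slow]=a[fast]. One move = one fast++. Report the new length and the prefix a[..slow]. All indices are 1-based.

length 10; prefix = [2, 3, 4, 5, 8, 9, 10, 11, 12, 14]

slow=1 fast=2: a[fast]=3≠a[slow]=2 write a[2]=3, slow++,fast++
slow=2 fast=3: a[fast]=4≠a[slow]=3 write a[3]=4, slow++,fast++
slow=3 fast=4: a[fast]=5≠a[slow]=4 write a[4]=5, slow++,fast++
slow=4 fast=5: a[fast]=8≠a[slow]=5 write a[5]=8, slow++,fast++
slow=5 fast=6: a[fast]=8=a[slow] dup, fast++
slow=5 fast=7: a[fast]=9≠a[slow]=8 write a[6]=9, slow++,fast++
slow=6 fast=8: a[fast]=9=a[slow] dup, fast++
slow=6 fast=9: a[fast]=10≠a[slow]=9 write a[7]=10, slow++,fast++
slow=7 fast=10: a[fast]=10=a[slow] dup, fast++
slow=7 fast=11: a[fast]=11≠a[slow]=10 write a[8]=11, slow++,fast++
slow=8 fast=12: a[fast]=11=a[slow] dup, fast++
slow=8 fast=13: a[fast]=12≠a[slow]=11 write a[9]=12, slow++,fast++
slow=9 fast=14: a[fast]=12=a[slow] dup, fast++
slow=9 fast=15: a[fast]=14≠a[slow]=12 write a[10]=14, slow++,fast++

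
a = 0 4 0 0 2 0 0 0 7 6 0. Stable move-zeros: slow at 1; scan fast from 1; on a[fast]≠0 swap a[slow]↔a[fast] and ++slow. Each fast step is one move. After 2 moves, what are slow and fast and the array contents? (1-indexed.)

slow=1 fast=1: a[fast]=0, fast++
slow=1 fast=2: a[fast]=4≠0 swap→a[1]=4, slow++,fast++

slow=2, fast=3, a=[4, 0, 0, 0, 2, 0, 0, 0, 7, 6, 0]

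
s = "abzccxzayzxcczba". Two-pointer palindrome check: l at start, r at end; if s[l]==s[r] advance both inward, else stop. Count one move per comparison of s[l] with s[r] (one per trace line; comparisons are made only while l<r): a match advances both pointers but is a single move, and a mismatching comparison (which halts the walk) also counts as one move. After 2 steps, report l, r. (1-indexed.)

[1,16] 'a'=='a' → l++,r--
[2,15] 'b'=='b' → l++,r--

l=3, r=14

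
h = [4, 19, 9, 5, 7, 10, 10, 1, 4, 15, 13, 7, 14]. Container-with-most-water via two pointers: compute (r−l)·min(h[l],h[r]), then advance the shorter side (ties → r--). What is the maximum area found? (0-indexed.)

max area = 154

[0,12] min(4,14)*12=48 best=48 * → l++
[1,12] min(19,14)*11=154 best=154 * → r--
[1,11] min(19,7)*10=70 best=154 → r--
[1,10] min(19,13)*9=117 best=154 → r--
[1,9] min(19,15)*8=120 best=154 → r--
[1,8] min(19,4)*7=28 best=154 → r--
[1,7] min(19,1)*6=6 best=154 → r--
[1,6] min(19,10)*5=50 best=154 → r--
[1,5] min(19,10)*4=40 best=154 → r--
[1,4] min(19,7)*3=21 best=154 → r--
[1,3] min(19,5)*2=10 best=154 → r--
[1,2] min(19,9)*1=9 best=154 → r--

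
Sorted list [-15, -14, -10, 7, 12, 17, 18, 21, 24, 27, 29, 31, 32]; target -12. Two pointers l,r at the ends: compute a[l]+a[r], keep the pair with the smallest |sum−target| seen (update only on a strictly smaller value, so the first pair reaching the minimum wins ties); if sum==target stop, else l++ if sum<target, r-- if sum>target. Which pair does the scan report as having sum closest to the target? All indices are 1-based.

[1,13] -15+32=17 d=29 * → r--
[1,12] -15+31=16 d=28 * → r--
[1,11] -15+29=14 d=26 * → r--
[1,10] -15+27=12 d=24 * → r--
[1,9] -15+24=9 d=21 * → r--
[1,8] -15+21=6 d=18 * → r--
[1,7] -15+18=3 d=15 * → r--
[1,6] -15+17=2 d=14 * → r--
[1,5] -15+12=-3 d=9 * → r--
[1,4] -15+7=-8 d=4 * → r--
[1,3] -15+-10=-25 d=13 → l++
[2,3] -14+-10=-24 d=12 → l++

pair (-15, 7) with sum -8 (|Δ|=4)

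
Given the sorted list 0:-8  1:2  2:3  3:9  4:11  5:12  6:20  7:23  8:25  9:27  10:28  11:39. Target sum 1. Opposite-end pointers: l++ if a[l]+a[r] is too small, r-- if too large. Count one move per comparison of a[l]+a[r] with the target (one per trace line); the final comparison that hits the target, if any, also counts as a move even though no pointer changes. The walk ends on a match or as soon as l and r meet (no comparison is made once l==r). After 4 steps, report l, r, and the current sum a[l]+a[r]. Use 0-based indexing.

l=0, r=7, sum=15

[0,11] -8+39=31 >1 → r--
[0,10] -8+28=20 >1 → r--
[0,9] -8+27=19 >1 → r--
[0,8] -8+25=17 >1 → r--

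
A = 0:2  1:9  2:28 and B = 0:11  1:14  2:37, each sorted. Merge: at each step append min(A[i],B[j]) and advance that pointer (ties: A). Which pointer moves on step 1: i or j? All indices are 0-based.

[i=0,j=0] A[i]=2<=B[j]=11 take 2 → i++

i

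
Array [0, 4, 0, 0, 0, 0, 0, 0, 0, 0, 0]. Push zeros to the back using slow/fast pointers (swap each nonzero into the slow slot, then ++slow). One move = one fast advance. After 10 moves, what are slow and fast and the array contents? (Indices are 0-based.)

slow=1, fast=10, a=[4, 0, 0, 0, 0, 0, 0, 0, 0, 0, 0]

slow=0 fast=0: a[fast]=0, fast++
slow=0 fast=1: a[fast]=4≠0 swap→a[0]=4, slow++,fast++
slow=1 fast=2: a[fast]=0, fast++
slow=1 fast=3: a[fast]=0, fast++
slow=1 fast=4: a[fast]=0, fast++
slow=1 fast=5: a[fast]=0, fast++
slow=1 fast=6: a[fast]=0, fast++
slow=1 fast=7: a[fast]=0, fast++
slow=1 fast=8: a[fast]=0, fast++
slow=1 fast=9: a[fast]=0, fast++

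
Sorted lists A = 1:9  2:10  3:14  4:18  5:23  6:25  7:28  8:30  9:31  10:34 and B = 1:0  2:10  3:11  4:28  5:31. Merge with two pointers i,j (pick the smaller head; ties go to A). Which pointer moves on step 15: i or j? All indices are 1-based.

[i=1,j=1] A[i]=9>B[j]=0 take 0 → j++
[i=1,j=2] A[i]=9<=B[j]=10 take 9 → i++
[i=2,j=2] A[i]=10<=B[j]=10 take 10 → i++
[i=3,j=2] A[i]=14>B[j]=10 take 10 → j++
[i=3,j=3] A[i]=14>B[j]=11 take 11 → j++
[i=3,j=4] A[i]=14<=B[j]=28 take 14 → i++
[i=4,j=4] A[i]=18<=B[j]=28 take 18 → i++
[i=5,j=4] A[i]=23<=B[j]=28 take 23 → i++
[i=6,j=4] A[i]=25<=B[j]=28 take 25 → i++
[i=7,j=4] A[i]=28<=B[j]=28 take 28 → i++
[i=8,j=4] A[i]=30>B[j]=28 take 28 → j++
[i=8,j=5] A[i]=30<=B[j]=31 take 30 → i++
[i=9,j=5] A[i]=31<=B[j]=31 take 31 → i++
[i=10,j=5] A[i]=34>B[j]=31 take 31 → j++
[i=10,j=6] B done, take A[i]=34 → i++

i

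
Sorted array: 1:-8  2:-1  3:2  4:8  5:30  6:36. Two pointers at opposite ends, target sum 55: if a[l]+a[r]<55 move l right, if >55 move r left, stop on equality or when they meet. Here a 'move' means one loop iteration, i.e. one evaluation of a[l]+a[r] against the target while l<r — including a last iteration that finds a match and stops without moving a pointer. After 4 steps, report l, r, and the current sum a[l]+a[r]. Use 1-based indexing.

l=1 r=6: -8+36=28 <55, l++
l=2 r=6: -1+36=35 <55, l++
l=3 r=6: 2+36=38 <55, l++
l=4 r=6: 8+36=44 <55, l++

l=5, r=6, sum=66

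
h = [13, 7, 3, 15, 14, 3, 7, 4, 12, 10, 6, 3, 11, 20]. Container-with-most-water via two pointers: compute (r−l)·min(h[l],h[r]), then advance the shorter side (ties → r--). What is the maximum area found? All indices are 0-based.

max area = 169

l=0 r=13: min(13,20)*13=169 best=169 *, l++
l=1 r=13: min(7,20)*12=84 best=169, l++
l=2 r=13: min(3,20)*11=33 best=169, l++
l=3 r=13: min(15,20)*10=150 best=169, l++
l=4 r=13: min(14,20)*9=126 best=169, l++
l=5 r=13: min(3,20)*8=24 best=169, l++
l=6 r=13: min(7,20)*7=49 best=169, l++
l=7 r=13: min(4,20)*6=24 best=169, l++
l=8 r=13: min(12,20)*5=60 best=169, l++
l=9 r=13: min(10,20)*4=40 best=169, l++
l=10 r=13: min(6,20)*3=18 best=169, l++
l=11 r=13: min(3,20)*2=6 best=169, l++
l=12 r=13: min(11,20)*1=11 best=169, l++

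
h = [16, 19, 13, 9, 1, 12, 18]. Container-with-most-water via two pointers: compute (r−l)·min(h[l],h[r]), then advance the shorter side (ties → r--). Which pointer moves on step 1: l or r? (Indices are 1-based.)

l

[1,7] min(16,18)*6=96 best=96 * → l++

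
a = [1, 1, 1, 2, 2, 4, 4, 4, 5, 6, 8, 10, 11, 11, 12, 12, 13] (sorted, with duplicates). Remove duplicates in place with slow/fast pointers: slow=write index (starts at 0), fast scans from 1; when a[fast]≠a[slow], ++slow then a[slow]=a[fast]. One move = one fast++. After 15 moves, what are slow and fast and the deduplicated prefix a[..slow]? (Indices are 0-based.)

(s=0,f=1) a[fast]=1=a[slow] dup → fast++
(s=0,f=2) a[fast]=1=a[slow] dup → fast++
(s=0,f=3) a[fast]=2≠a[slow]=1 write a[1]=2 → slow++,fast++
(s=1,f=4) a[fast]=2=a[slow] dup → fast++
(s=1,f=5) a[fast]=4≠a[slow]=2 write a[2]=4 → slow++,fast++
(s=2,f=6) a[fast]=4=a[slow] dup → fast++
(s=2,f=7) a[fast]=4=a[slow] dup → fast++
(s=2,f=8) a[fast]=5≠a[slow]=4 write a[3]=5 → slow++,fast++
(s=3,f=9) a[fast]=6≠a[slow]=5 write a[4]=6 → slow++,fast++
(s=4,f=10) a[fast]=8≠a[slow]=6 write a[5]=8 → slow++,fast++
(s=5,f=11) a[fast]=10≠a[slow]=8 write a[6]=10 → slow++,fast++
(s=6,f=12) a[fast]=11≠a[slow]=10 write a[7]=11 → slow++,fast++
(s=7,f=13) a[fast]=11=a[slow] dup → fast++
(s=7,f=14) a[fast]=12≠a[slow]=11 write a[8]=12 → slow++,fast++
(s=8,f=15) a[fast]=12=a[slow] dup → fast++

slow=8, fast=16, prefix=[1, 2, 4, 5, 6, 8, 10, 11, 12]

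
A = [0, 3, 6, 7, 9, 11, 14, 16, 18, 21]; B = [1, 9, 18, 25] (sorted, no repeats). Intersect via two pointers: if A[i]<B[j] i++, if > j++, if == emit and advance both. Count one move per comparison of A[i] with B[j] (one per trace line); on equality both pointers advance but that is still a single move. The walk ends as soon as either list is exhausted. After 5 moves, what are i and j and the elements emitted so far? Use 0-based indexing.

i=4, j=1, emitted=[]

i=0 j=0: 0<1, i++
i=1 j=0: 3>1, j++
i=1 j=1: 3<9, i++
i=2 j=1: 6<9, i++
i=3 j=1: 7<9, i++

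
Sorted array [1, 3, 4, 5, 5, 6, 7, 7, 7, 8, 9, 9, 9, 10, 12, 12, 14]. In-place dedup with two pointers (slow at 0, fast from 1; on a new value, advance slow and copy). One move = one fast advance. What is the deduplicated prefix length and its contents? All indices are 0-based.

(s=0,f=1) a[fast]=3≠a[slow]=1 write a[1]=3 → slow++,fast++
(s=1,f=2) a[fast]=4≠a[slow]=3 write a[2]=4 → slow++,fast++
(s=2,f=3) a[fast]=5≠a[slow]=4 write a[3]=5 → slow++,fast++
(s=3,f=4) a[fast]=5=a[slow] dup → fast++
(s=3,f=5) a[fast]=6≠a[slow]=5 write a[4]=6 → slow++,fast++
(s=4,f=6) a[fast]=7≠a[slow]=6 write a[5]=7 → slow++,fast++
(s=5,f=7) a[fast]=7=a[slow] dup → fast++
(s=5,f=8) a[fast]=7=a[slow] dup → fast++
(s=5,f=9) a[fast]=8≠a[slow]=7 write a[6]=8 → slow++,fast++
(s=6,f=10) a[fast]=9≠a[slow]=8 write a[7]=9 → slow++,fast++
(s=7,f=11) a[fast]=9=a[slow] dup → fast++
(s=7,f=12) a[fast]=9=a[slow] dup → fast++
(s=7,f=13) a[fast]=10≠a[slow]=9 write a[8]=10 → slow++,fast++
(s=8,f=14) a[fast]=12≠a[slow]=10 write a[9]=12 → slow++,fast++
(s=9,f=15) a[fast]=12=a[slow] dup → fast++
(s=9,f=16) a[fast]=14≠a[slow]=12 write a[10]=14 → slow++,fast++

length 11; prefix = [1, 3, 4, 5, 6, 7, 8, 9, 10, 12, 14]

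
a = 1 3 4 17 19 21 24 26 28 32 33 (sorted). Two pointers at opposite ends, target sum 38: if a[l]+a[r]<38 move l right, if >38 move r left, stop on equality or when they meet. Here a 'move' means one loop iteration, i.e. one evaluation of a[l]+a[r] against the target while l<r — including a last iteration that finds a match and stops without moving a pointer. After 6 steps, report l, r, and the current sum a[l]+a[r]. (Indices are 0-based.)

l=0 r=10: 1+33=34 <38, l++
l=1 r=10: 3+33=36 <38, l++
l=2 r=10: 4+33=37 <38, l++
l=3 r=10: 17+33=50 >38, r--
l=3 r=9: 17+32=49 >38, r--
l=3 r=8: 17+28=45 >38, r--

l=3, r=7, sum=43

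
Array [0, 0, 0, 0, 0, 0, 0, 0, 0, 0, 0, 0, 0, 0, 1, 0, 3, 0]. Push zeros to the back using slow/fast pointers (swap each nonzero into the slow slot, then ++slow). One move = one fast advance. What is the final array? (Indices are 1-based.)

(s=1,f=1) a[fast]=0 → fast++
(s=1,f=2) a[fast]=0 → fast++
(s=1,f=3) a[fast]=0 → fast++
(s=1,f=4) a[fast]=0 → fast++
(s=1,f=5) a[fast]=0 → fast++
(s=1,f=6) a[fast]=0 → fast++
(s=1,f=7) a[fast]=0 → fast++
(s=1,f=8) a[fast]=0 → fast++
(s=1,f=9) a[fast]=0 → fast++
(s=1,f=10) a[fast]=0 → fast++
(s=1,f=11) a[fast]=0 → fast++
(s=1,f=12) a[fast]=0 → fast++
(s=1,f=13) a[fast]=0 → fast++
(s=1,f=14) a[fast]=0 → fast++
(s=1,f=15) a[fast]=1≠0 swap→a[1]=1 → slow++,fast++
(s=2,f=16) a[fast]=0 → fast++
(s=2,f=17) a[fast]=3≠0 swap→a[2]=3 → slow++,fast++
(s=3,f=18) a[fast]=0 → fast++

[1, 3, 0, 0, 0, 0, 0, 0, 0, 0, 0, 0, 0, 0, 0, 0, 0, 0]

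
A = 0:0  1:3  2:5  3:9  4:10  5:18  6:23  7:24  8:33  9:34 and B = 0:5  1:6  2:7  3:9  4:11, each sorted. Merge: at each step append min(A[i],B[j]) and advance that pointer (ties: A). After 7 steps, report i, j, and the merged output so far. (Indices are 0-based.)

i=4, j=3, merged so far=[0, 3, 5, 5, 6, 7, 9]

[i=0,j=0] A[i]=0<=B[j]=5 take 0 → i++
[i=1,j=0] A[i]=3<=B[j]=5 take 3 → i++
[i=2,j=0] A[i]=5<=B[j]=5 take 5 → i++
[i=3,j=0] A[i]=9>B[j]=5 take 5 → j++
[i=3,j=1] A[i]=9>B[j]=6 take 6 → j++
[i=3,j=2] A[i]=9>B[j]=7 take 7 → j++
[i=3,j=3] A[i]=9<=B[j]=9 take 9 → i++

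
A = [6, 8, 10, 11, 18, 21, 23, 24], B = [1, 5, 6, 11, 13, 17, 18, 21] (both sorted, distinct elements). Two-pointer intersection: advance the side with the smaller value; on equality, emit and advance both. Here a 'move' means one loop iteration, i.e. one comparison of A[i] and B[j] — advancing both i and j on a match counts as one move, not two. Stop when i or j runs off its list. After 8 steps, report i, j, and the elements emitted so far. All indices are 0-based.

i=4, j=6, emitted=[6, 11]

i=0 j=0: 6>1, j++
i=0 j=1: 6>5, j++
i=0 j=2: 6==6 emit, i++,j++
i=1 j=3: 8<11, i++
i=2 j=3: 10<11, i++
i=3 j=3: 11==11 emit, i++,j++
i=4 j=4: 18>13, j++
i=4 j=5: 18>17, j++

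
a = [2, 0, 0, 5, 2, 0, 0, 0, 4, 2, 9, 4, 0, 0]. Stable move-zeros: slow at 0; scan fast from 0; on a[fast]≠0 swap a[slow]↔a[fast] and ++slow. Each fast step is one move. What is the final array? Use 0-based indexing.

[2, 5, 2, 4, 2, 9, 4, 0, 0, 0, 0, 0, 0, 0]

(s=0,f=0) a[fast]=2≠0 swap→a[0]=2 → slow++,fast++
(s=1,f=1) a[fast]=0 → fast++
(s=1,f=2) a[fast]=0 → fast++
(s=1,f=3) a[fast]=5≠0 swap→a[1]=5 → slow++,fast++
(s=2,f=4) a[fast]=2≠0 swap→a[2]=2 → slow++,fast++
(s=3,f=5) a[fast]=0 → fast++
(s=3,f=6) a[fast]=0 → fast++
(s=3,f=7) a[fast]=0 → fast++
(s=3,f=8) a[fast]=4≠0 swap→a[3]=4 → slow++,fast++
(s=4,f=9) a[fast]=2≠0 swap→a[4]=2 → slow++,fast++
(s=5,f=10) a[fast]=9≠0 swap→a[5]=9 → slow++,fast++
(s=6,f=11) a[fast]=4≠0 swap→a[6]=4 → slow++,fast++
(s=7,f=12) a[fast]=0 → fast++
(s=7,f=13) a[fast]=0 → fast++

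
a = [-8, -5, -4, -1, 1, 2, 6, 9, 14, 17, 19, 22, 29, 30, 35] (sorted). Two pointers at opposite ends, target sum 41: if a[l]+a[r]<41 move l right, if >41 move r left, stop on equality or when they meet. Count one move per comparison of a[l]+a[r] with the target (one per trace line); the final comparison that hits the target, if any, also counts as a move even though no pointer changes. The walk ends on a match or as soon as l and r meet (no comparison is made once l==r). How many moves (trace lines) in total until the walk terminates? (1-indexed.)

[1,15] -8+35=27 <41 → l++
[2,15] -5+35=30 <41 → l++
[3,15] -4+35=31 <41 → l++
[4,15] -1+35=34 <41 → l++
[5,15] 1+35=36 <41 → l++
[6,15] 2+35=37 <41 → l++
[7,15] 6+35=41 → found

7 moves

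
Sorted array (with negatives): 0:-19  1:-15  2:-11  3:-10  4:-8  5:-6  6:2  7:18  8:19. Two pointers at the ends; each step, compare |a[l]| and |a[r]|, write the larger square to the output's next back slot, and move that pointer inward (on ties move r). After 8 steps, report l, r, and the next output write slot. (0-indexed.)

l=6, r=6, next write slot=0

l=0 r=8: |-19|<=|19| out[8]=361, r--
l=0 r=7: |-19|>|18| out[7]=361, l++
l=1 r=7: |-15|<=|18| out[6]=324, r--
l=1 r=6: |-15|>|2| out[5]=225, l++
l=2 r=6: |-11|>|2| out[4]=121, l++
l=3 r=6: |-10|>|2| out[3]=100, l++
l=4 r=6: |-8|>|2| out[2]=64, l++
l=5 r=6: |-6|>|2| out[1]=36, l++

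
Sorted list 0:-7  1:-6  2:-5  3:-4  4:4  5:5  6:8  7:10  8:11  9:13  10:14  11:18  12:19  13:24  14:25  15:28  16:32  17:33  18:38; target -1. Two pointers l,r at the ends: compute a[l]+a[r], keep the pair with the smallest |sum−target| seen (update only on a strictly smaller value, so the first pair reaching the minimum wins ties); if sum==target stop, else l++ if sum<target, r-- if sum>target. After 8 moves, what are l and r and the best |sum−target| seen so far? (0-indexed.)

[0,18] -7+38=31 d=32 * → r--
[0,17] -7+33=26 d=27 * → r--
[0,16] -7+32=25 d=26 * → r--
[0,15] -7+28=21 d=22 * → r--
[0,14] -7+25=18 d=19 * → r--
[0,13] -7+24=17 d=18 * → r--
[0,12] -7+19=12 d=13 * → r--
[0,11] -7+18=11 d=12 * → r--

l=0, r=10, best |Δ|=12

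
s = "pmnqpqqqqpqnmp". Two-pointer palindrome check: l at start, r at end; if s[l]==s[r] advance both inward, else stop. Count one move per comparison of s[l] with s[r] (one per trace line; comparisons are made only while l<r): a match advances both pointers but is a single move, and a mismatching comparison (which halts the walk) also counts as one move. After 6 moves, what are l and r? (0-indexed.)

l=6, r=7

l=0 r=13: 'p'=='p', l++,r--
l=1 r=12: 'm'=='m', l++,r--
l=2 r=11: 'n'=='n', l++,r--
l=3 r=10: 'q'=='q', l++,r--
l=4 r=9: 'p'=='p', l++,r--
l=5 r=8: 'q'=='q', l++,r--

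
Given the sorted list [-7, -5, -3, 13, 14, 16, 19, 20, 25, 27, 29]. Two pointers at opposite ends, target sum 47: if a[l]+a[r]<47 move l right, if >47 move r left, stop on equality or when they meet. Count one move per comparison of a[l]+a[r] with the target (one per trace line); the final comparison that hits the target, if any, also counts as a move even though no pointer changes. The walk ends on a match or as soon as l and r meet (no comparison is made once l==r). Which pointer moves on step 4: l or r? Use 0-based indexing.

l

[0,10] -7+29=22 <47 → l++
[1,10] -5+29=24 <47 → l++
[2,10] -3+29=26 <47 → l++
[3,10] 13+29=42 <47 → l++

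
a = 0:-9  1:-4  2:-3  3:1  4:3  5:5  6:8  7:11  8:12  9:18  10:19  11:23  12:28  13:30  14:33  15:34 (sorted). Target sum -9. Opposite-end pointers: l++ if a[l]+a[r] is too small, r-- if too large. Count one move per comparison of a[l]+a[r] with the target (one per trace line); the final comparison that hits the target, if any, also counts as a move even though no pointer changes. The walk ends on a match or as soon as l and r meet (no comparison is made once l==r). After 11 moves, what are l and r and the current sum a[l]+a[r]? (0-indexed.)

[0,15] -9+34=25 >-9 → r--
[0,14] -9+33=24 >-9 → r--
[0,13] -9+30=21 >-9 → r--
[0,12] -9+28=19 >-9 → r--
[0,11] -9+23=14 >-9 → r--
[0,10] -9+19=10 >-9 → r--
[0,9] -9+18=9 >-9 → r--
[0,8] -9+12=3 >-9 → r--
[0,7] -9+11=2 >-9 → r--
[0,6] -9+8=-1 >-9 → r--
[0,5] -9+5=-4 >-9 → r--

l=0, r=4, sum=-6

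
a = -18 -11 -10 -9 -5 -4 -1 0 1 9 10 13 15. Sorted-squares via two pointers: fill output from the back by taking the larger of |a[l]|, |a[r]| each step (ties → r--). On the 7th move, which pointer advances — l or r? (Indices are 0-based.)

r

l=0 r=12: |-18|>|15| out[12]=324, l++
l=1 r=12: |-11|<=|15| out[11]=225, r--
l=1 r=11: |-11|<=|13| out[10]=169, r--
l=1 r=10: |-11|>|10| out[9]=121, l++
l=2 r=10: |-10|<=|10| out[8]=100, r--
l=2 r=9: |-10|>|9| out[7]=100, l++
l=3 r=9: |-9|<=|9| out[6]=81, r--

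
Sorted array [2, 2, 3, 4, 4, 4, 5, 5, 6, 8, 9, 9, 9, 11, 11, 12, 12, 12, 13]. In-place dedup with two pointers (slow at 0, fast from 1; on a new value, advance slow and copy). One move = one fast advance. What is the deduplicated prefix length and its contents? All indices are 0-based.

length 10; prefix = [2, 3, 4, 5, 6, 8, 9, 11, 12, 13]

slow=0 fast=1: a[fast]=2=a[slow] dup, fast++
slow=0 fast=2: a[fast]=3≠a[slow]=2 write a[1]=3, slow++,fast++
slow=1 fast=3: a[fast]=4≠a[slow]=3 write a[2]=4, slow++,fast++
slow=2 fast=4: a[fast]=4=a[slow] dup, fast++
slow=2 fast=5: a[fast]=4=a[slow] dup, fast++
slow=2 fast=6: a[fast]=5≠a[slow]=4 write a[3]=5, slow++,fast++
slow=3 fast=7: a[fast]=5=a[slow] dup, fast++
slow=3 fast=8: a[fast]=6≠a[slow]=5 write a[4]=6, slow++,fast++
slow=4 fast=9: a[fast]=8≠a[slow]=6 write a[5]=8, slow++,fast++
slow=5 fast=10: a[fast]=9≠a[slow]=8 write a[6]=9, slow++,fast++
slow=6 fast=11: a[fast]=9=a[slow] dup, fast++
slow=6 fast=12: a[fast]=9=a[slow] dup, fast++
slow=6 fast=13: a[fast]=11≠a[slow]=9 write a[7]=11, slow++,fast++
slow=7 fast=14: a[fast]=11=a[slow] dup, fast++
slow=7 fast=15: a[fast]=12≠a[slow]=11 write a[8]=12, slow++,fast++
slow=8 fast=16: a[fast]=12=a[slow] dup, fast++
slow=8 fast=17: a[fast]=12=a[slow] dup, fast++
slow=8 fast=18: a[fast]=13≠a[slow]=12 write a[9]=13, slow++,fast++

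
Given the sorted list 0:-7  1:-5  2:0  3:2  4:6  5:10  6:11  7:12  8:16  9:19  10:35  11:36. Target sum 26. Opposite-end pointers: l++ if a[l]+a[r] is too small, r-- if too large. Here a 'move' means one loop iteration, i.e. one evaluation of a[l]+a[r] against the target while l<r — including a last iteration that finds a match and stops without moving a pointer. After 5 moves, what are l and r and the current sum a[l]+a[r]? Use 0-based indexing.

l=3, r=9, sum=21

[0,11] -7+36=29 >26 → r--
[0,10] -7+35=28 >26 → r--
[0,9] -7+19=12 <26 → l++
[1,9] -5+19=14 <26 → l++
[2,9] 0+19=19 <26 → l++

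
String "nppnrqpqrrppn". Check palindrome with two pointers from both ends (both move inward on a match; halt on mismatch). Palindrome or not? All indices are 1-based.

not a palindrome (mismatch at 4,10)

[1,13] 'n'=='n' → l++,r--
[2,12] 'p'=='p' → l++,r--
[3,11] 'p'=='p' → l++,r--
[4,10] 'n'!='r' → stop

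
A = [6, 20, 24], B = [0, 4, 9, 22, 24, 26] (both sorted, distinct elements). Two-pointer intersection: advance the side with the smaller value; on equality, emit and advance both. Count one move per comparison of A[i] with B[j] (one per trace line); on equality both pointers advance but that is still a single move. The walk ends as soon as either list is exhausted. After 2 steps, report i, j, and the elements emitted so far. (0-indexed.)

[i=0,j=0] 6>0 → j++
[i=0,j=1] 6>4 → j++

i=0, j=2, emitted=[]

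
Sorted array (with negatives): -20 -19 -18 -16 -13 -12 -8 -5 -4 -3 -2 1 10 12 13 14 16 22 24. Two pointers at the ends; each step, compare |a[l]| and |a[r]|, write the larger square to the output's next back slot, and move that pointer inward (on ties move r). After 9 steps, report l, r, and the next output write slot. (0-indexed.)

l=0 r=18: |-20|<=|24| out[18]=576, r--
l=0 r=17: |-20|<=|22| out[17]=484, r--
l=0 r=16: |-20|>|16| out[16]=400, l++
l=1 r=16: |-19|>|16| out[15]=361, l++
l=2 r=16: |-18|>|16| out[14]=324, l++
l=3 r=16: |-16|<=|16| out[13]=256, r--
l=3 r=15: |-16|>|14| out[12]=256, l++
l=4 r=15: |-13|<=|14| out[11]=196, r--
l=4 r=14: |-13|<=|13| out[10]=169, r--

l=4, r=13, next write slot=9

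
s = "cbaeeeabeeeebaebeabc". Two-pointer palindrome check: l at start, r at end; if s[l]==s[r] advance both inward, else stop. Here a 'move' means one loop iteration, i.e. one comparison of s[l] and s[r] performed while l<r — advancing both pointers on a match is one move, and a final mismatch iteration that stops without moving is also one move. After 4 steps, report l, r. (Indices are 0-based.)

l=4, r=15

l=0 r=19: 'c'=='c', l++,r--
l=1 r=18: 'b'=='b', l++,r--
l=2 r=17: 'a'=='a', l++,r--
l=3 r=16: 'e'=='e', l++,r--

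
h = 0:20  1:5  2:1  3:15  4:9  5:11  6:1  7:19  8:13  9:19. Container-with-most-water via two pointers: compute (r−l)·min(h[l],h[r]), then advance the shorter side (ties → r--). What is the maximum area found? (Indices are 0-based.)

l=0 r=9: min(20,19)*9=171 best=171 *, r--
l=0 r=8: min(20,13)*8=104 best=171, r--
l=0 r=7: min(20,19)*7=133 best=171, r--
l=0 r=6: min(20,1)*6=6 best=171, r--
l=0 r=5: min(20,11)*5=55 best=171, r--
l=0 r=4: min(20,9)*4=36 best=171, r--
l=0 r=3: min(20,15)*3=45 best=171, r--
l=0 r=2: min(20,1)*2=2 best=171, r--
l=0 r=1: min(20,5)*1=5 best=171, r--

max area = 171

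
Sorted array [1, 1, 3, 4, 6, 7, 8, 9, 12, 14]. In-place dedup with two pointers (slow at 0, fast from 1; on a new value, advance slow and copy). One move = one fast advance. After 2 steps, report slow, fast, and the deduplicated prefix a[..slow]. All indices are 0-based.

slow=1, fast=3, prefix=[1, 3]

slow=0 fast=1: a[fast]=1=a[slow] dup, fast++
slow=0 fast=2: a[fast]=3≠a[slow]=1 write a[1]=3, slow++,fast++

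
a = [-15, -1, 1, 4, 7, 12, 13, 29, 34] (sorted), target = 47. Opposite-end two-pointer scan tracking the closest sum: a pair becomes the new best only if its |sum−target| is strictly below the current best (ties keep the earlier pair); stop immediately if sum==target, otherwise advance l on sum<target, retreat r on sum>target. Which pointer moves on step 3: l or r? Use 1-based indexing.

l=1 r=9: -15+34=19 d=28 *, l++
l=2 r=9: -1+34=33 d=14 *, l++
l=3 r=9: 1+34=35 d=12 *, l++

l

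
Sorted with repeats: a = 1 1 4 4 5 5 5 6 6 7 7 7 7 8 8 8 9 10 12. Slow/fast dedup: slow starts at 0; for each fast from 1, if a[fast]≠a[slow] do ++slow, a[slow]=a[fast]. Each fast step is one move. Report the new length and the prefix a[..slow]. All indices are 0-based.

length 9; prefix = [1, 4, 5, 6, 7, 8, 9, 10, 12]

slow=0 fast=1: a[fast]=1=a[slow] dup, fast++
slow=0 fast=2: a[fast]=4≠a[slow]=1 write a[1]=4, slow++,fast++
slow=1 fast=3: a[fast]=4=a[slow] dup, fast++
slow=1 fast=4: a[fast]=5≠a[slow]=4 write a[2]=5, slow++,fast++
slow=2 fast=5: a[fast]=5=a[slow] dup, fast++
slow=2 fast=6: a[fast]=5=a[slow] dup, fast++
slow=2 fast=7: a[fast]=6≠a[slow]=5 write a[3]=6, slow++,fast++
slow=3 fast=8: a[fast]=6=a[slow] dup, fast++
slow=3 fast=9: a[fast]=7≠a[slow]=6 write a[4]=7, slow++,fast++
slow=4 fast=10: a[fast]=7=a[slow] dup, fast++
slow=4 fast=11: a[fast]=7=a[slow] dup, fast++
slow=4 fast=12: a[fast]=7=a[slow] dup, fast++
slow=4 fast=13: a[fast]=8≠a[slow]=7 write a[5]=8, slow++,fast++
slow=5 fast=14: a[fast]=8=a[slow] dup, fast++
slow=5 fast=15: a[fast]=8=a[slow] dup, fast++
slow=5 fast=16: a[fast]=9≠a[slow]=8 write a[6]=9, slow++,fast++
slow=6 fast=17: a[fast]=10≠a[slow]=9 write a[7]=10, slow++,fast++
slow=7 fast=18: a[fast]=12≠a[slow]=10 write a[8]=12, slow++,fast++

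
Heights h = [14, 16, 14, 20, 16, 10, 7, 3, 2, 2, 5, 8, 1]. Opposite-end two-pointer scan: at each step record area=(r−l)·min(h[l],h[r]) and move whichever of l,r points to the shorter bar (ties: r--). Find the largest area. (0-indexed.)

max area = 88

[0,12] min(14,1)*12=12 best=12 * → r--
[0,11] min(14,8)*11=88 best=88 * → r--
[0,10] min(14,5)*10=50 best=88 → r--
[0,9] min(14,2)*9=18 best=88 → r--
[0,8] min(14,2)*8=16 best=88 → r--
[0,7] min(14,3)*7=21 best=88 → r--
[0,6] min(14,7)*6=42 best=88 → r--
[0,5] min(14,10)*5=50 best=88 → r--
[0,4] min(14,16)*4=56 best=88 → l++
[1,4] min(16,16)*3=48 best=88 → r--
[1,3] min(16,20)*2=32 best=88 → l++
[2,3] min(14,20)*1=14 best=88 → l++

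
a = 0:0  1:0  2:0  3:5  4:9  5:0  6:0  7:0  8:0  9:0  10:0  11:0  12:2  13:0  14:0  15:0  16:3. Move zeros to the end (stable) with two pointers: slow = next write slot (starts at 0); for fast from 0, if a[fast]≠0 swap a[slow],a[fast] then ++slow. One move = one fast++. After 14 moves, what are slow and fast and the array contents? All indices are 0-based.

slow=0 fast=0: a[fast]=0, fast++
slow=0 fast=1: a[fast]=0, fast++
slow=0 fast=2: a[fast]=0, fast++
slow=0 fast=3: a[fast]=5≠0 swap→a[0]=5, slow++,fast++
slow=1 fast=4: a[fast]=9≠0 swap→a[1]=9, slow++,fast++
slow=2 fast=5: a[fast]=0, fast++
slow=2 fast=6: a[fast]=0, fast++
slow=2 fast=7: a[fast]=0, fast++
slow=2 fast=8: a[fast]=0, fast++
slow=2 fast=9: a[fast]=0, fast++
slow=2 fast=10: a[fast]=0, fast++
slow=2 fast=11: a[fast]=0, fast++
slow=2 fast=12: a[fast]=2≠0 swap→a[2]=2, slow++,fast++
slow=3 fast=13: a[fast]=0, fast++

slow=3, fast=14, a=[5, 9, 2, 0, 0, 0, 0, 0, 0, 0, 0, 0, 0, 0, 0, 0, 3]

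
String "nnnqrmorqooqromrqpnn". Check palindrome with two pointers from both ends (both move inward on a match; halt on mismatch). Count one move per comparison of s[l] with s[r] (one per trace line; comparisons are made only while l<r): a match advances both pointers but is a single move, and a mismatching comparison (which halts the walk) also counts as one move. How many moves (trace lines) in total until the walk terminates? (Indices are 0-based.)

3 moves

l=0 r=19: 'n'=='n', l++,r--
l=1 r=18: 'n'=='n', l++,r--
l=2 r=17: 'n'!='p', stop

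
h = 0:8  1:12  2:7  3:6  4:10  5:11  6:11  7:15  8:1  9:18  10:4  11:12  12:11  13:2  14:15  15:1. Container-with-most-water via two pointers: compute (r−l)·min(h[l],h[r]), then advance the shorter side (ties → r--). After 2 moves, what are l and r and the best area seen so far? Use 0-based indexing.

l=0 r=15: min(8,1)*15=15 best=15 *, r--
l=0 r=14: min(8,15)*14=112 best=112 *, l++

l=1, r=14, best area=112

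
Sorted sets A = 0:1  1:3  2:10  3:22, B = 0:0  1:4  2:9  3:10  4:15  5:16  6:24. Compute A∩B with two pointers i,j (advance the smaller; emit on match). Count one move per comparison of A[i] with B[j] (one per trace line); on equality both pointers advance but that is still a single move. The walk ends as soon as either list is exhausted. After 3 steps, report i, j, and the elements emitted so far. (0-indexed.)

i=2, j=1, emitted=[]

i=0 j=0: 1>0, j++
i=0 j=1: 1<4, i++
i=1 j=1: 3<4, i++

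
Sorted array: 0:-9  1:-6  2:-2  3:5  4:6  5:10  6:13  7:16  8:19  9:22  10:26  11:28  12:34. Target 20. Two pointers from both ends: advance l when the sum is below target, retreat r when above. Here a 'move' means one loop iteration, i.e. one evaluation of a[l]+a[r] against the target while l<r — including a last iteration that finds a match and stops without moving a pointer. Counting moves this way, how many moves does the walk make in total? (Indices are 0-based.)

4 moves

[0,12] -9+34=25 >20 → r--
[0,11] -9+28=19 <20 → l++
[1,11] -6+28=22 >20 → r--
[1,10] -6+26=20 → found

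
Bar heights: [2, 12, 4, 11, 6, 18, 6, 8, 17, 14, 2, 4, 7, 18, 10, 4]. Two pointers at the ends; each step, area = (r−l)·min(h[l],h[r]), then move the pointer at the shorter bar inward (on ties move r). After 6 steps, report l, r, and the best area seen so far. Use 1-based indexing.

[1,16] min(2,4)*15=30 best=30 * → l++
[2,16] min(12,4)*14=56 best=56 * → r--
[2,15] min(12,10)*13=130 best=130 * → r--
[2,14] min(12,18)*12=144 best=144 * → l++
[3,14] min(4,18)*11=44 best=144 → l++
[4,14] min(11,18)*10=110 best=144 → l++

l=5, r=14, best area=144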